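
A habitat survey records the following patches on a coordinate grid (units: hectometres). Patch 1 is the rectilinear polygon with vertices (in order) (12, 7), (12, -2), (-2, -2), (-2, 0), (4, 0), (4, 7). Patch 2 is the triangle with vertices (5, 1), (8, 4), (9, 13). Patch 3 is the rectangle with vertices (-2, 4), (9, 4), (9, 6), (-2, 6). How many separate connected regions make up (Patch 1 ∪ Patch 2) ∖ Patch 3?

(Patch 1 ∪ Patch 2) ∖ Patch 3 is a single connected region.

1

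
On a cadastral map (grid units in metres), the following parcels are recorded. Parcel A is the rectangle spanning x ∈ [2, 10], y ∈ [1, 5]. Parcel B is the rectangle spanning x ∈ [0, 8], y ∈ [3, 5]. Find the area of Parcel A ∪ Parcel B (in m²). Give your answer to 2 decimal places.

36.00

By inclusion–exclusion:
Individual areas: |Parcel A| = 32, |Parcel B| = 16.
|Parcel A∩Parcel B|: x∈[2,8], y∈[3,5] → 6·2 = 12.
|Parcel A ∪ Parcel B| = 48 − 12 = 36.00.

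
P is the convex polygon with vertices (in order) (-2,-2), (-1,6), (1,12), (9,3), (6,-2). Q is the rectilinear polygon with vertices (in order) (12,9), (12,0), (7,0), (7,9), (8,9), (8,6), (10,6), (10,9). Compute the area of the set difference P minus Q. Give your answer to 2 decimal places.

|P| = 94.5, |P∩Q| = 5.55.
|P ∖ Q| = |P| − |P∩Q| = 94.5 − 5.55 = 88.95.

88.95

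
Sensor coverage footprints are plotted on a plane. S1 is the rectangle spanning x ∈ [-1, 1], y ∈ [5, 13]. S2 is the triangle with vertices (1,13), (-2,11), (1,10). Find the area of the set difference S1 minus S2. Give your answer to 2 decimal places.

12.00

|S1| = 16, |S1∩S2| = 4.
|S1 ∖ S2| = |S1| − |S1∩S2| = 16 − 4 = 12.00.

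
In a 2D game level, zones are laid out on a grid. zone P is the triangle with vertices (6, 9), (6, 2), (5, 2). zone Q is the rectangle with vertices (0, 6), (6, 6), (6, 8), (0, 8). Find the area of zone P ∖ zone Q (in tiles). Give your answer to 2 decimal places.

|zone P| = 3.5, |zone P∩zone Q| = 0.5714.
|zone P ∖ zone Q| = |zone P| − |zone P∩zone Q| = 3.5 − 0.5714 = 2.93.

2.93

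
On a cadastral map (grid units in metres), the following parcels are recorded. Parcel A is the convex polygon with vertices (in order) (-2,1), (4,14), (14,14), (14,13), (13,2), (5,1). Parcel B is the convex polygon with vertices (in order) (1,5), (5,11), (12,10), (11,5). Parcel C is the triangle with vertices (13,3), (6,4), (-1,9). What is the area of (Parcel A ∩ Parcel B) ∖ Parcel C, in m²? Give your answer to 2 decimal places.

|Parcel A ∩ Parcel B| = 48.
|(Parcel A ∩ Parcel B) ∩ Parcel C| = 5.8275.
|(Parcel A ∩ Parcel B) ∖ Parcel C| = 48 − 5.8275 = 42.17.

42.17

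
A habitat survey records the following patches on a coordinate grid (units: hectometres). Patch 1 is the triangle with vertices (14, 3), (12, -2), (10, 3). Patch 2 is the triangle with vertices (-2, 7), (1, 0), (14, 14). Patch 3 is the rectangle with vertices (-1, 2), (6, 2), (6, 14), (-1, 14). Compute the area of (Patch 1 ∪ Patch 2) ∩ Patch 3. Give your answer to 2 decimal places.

41.94

The region (Patch 1 ∪ Patch 2) ∩ Patch 3 is the polygon with vertices (2.857,2), (0.143,2), (-1,4.667), (-1,7.438), (6,10.5), (6,5.385).
By the shoelace formula its area is 41.94.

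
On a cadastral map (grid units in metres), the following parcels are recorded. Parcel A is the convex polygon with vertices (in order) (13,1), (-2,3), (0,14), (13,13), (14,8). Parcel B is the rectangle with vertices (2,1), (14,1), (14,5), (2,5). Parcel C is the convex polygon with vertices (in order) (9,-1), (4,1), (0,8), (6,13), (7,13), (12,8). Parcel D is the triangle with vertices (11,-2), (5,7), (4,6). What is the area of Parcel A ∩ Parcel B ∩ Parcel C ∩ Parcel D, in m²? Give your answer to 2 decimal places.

The intersection is the polygon with vertices (6.333,5), (8.61,1.585), (7.764,1.698), (4.875,5).
By the shoelace formula its area is 3.72.

3.72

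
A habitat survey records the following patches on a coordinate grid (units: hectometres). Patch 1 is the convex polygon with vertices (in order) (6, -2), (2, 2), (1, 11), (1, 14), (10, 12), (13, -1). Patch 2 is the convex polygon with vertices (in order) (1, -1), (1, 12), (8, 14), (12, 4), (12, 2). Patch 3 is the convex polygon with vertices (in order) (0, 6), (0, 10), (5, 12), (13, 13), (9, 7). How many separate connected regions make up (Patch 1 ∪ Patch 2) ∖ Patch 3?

(Patch 1 ∪ Patch 2) ∖ Patch 3 splits into 2 disjoint pieces (area 90.0514, area 14.078).

2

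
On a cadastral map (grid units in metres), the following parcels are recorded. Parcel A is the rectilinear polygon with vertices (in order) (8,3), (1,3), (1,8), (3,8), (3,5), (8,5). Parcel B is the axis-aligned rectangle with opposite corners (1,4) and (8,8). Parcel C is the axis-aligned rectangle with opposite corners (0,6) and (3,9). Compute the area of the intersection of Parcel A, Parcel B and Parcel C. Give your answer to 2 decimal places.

4.00

The intersection is the polygon with vertices (3,8), (3,6), (1,6), (1,8).
By the shoelace formula its area is 4.00.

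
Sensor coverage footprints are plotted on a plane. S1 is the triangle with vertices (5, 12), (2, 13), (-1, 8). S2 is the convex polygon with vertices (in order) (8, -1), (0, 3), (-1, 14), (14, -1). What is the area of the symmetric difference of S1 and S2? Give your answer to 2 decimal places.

88.14

|S1| = 9, |S2| = 87, |S1∩S2| = 3.9282.
|S1 △ S2| = |S1| + |S2| − 2·|S1∩S2| = 9 + 87 − 7.8564 = 88.14.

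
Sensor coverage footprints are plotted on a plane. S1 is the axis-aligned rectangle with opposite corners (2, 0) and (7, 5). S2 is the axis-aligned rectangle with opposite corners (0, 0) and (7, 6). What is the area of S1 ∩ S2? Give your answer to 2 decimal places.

25.00

|S1∩S2|: x∈[2,7], y∈[0,5] → 5·5 = 25.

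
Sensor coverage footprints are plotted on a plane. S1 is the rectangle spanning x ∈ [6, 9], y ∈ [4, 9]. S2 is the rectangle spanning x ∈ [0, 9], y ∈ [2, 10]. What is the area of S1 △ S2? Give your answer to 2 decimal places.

57.00

|S1∩S2|: x∈[6,9], y∈[4,9] → 3·5 = 15.
|S1 △ S2| = |S1| + |S2| − 2·|S1∩S2| = 15 + 72 − 30 = 57.00.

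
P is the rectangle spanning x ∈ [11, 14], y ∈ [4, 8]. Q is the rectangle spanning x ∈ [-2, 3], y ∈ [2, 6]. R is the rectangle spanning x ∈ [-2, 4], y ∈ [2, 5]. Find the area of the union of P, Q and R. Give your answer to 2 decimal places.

35.00

By inclusion–exclusion:
Individual areas: |P| = 12, |Q| = 20, |R| = 18.
|P∩Q| = 0 (no overlap).
|P∩R| = 0 (no overlap).
|Q∩R|: x∈[-2,3], y∈[2,5] → 5·3 = 15.
|P∩Q∩R| = 0.
|P ∪ Q ∪ R| = 50 − 15 + 0 = 35.00.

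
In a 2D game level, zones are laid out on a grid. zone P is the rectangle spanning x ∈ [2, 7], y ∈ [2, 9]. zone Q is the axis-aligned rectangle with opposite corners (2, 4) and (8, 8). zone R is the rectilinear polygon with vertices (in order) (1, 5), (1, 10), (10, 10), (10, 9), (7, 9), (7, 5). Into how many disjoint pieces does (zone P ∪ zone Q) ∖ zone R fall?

(zone P ∪ zone Q) ∖ zone R is a single connected region.

1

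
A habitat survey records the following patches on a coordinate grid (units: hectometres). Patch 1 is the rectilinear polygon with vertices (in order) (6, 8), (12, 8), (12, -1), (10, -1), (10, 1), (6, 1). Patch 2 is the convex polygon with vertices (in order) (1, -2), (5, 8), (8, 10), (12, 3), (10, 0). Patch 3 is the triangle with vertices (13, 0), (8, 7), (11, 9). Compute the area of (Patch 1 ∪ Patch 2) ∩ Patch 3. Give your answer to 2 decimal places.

13.09

The region (Patch 1 ∪ Patch 2) ∩ Patch 3 is the polygon with vertices (12,3), (12,1.4), (8,7), (9.5,8), (11.222,8), (12,4.5).
By the shoelace formula its area is 13.09.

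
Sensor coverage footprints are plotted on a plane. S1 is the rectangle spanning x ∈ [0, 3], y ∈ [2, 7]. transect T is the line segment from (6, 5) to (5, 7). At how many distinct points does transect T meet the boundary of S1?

0

The segment lies entirely outside S1 and never meets its boundary.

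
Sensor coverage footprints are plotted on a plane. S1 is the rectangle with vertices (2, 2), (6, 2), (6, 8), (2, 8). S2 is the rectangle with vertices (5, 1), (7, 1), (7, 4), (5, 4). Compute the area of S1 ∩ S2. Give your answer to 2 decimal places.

2.00

|S1∩S2|: x∈[5,6], y∈[2,4] → 1·2 = 2.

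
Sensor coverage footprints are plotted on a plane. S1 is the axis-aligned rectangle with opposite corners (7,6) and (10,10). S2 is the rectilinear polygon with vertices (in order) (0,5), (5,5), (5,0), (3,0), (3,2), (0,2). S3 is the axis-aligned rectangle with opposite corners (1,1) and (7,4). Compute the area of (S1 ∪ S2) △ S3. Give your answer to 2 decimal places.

|S1 ∪ S2| = 31.
|(S1 ∪ S2) ∩ S3| = 10.
|(S1 ∪ S2) △ S3| = 31 + 18 − 20 = 29.00.

29.00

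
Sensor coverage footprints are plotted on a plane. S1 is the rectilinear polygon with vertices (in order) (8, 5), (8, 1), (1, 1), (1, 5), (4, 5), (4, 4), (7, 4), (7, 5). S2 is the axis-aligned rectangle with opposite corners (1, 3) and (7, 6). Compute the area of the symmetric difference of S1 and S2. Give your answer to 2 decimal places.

25.00

|S1| = 25, |S2| = 18, |S1∩S2| = 9.
|S1 △ S2| = |S1| + |S2| − 2·|S1∩S2| = 25 + 18 − 18 = 25.00.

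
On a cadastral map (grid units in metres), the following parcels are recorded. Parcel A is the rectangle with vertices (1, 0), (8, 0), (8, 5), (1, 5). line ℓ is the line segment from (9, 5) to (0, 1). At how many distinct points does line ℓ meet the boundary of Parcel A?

The segment meets the boundary at (1,1.444), (8,4.556).

2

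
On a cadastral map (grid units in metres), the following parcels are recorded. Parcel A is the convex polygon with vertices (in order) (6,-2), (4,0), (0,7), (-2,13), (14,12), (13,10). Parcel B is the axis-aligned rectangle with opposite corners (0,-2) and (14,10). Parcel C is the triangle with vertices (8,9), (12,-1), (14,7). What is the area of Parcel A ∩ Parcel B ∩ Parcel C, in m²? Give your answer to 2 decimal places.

The intersection is the polygon with vertices (9.797,4.508), (8,9), (11.698,7.767).
By the shoelace formula its area is 7.20.

7.20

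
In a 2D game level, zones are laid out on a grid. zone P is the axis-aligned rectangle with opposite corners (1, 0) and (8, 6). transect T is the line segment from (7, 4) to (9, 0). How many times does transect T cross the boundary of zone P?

The segment meets the boundary at (8,2).

1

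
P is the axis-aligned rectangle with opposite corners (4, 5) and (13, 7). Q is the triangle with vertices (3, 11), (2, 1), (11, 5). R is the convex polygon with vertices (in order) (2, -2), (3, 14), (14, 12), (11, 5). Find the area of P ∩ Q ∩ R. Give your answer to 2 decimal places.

11.33

The intersection is the polygon with vertices (4,7), (8.333,7), (11,5), (4,5).
By the shoelace formula its area is 11.33.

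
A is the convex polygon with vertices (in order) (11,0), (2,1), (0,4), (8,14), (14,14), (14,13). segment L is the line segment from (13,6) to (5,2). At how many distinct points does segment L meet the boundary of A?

The segment meets the boundary at (12.304,5.652).

1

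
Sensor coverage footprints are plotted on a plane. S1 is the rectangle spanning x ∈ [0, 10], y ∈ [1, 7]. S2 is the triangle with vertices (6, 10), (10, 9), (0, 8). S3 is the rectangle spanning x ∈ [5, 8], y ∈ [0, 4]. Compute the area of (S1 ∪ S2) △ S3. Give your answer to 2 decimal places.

|S1 ∪ S2| = 67.
|(S1 ∪ S2) ∩ S3| = 9.
|(S1 ∪ S2) △ S3| = 67 + 12 − 18 = 61.00.

61.00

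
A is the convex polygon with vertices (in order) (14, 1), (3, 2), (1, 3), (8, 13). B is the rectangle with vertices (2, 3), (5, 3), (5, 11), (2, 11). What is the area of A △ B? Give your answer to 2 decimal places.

79.07

|A| = 76.5, |B| = 24, |A∩B| = 10.7143.
|A △ B| = |A| + |B| − 2·|A∩B| = 76.5 + 24 − 21.4286 = 79.07.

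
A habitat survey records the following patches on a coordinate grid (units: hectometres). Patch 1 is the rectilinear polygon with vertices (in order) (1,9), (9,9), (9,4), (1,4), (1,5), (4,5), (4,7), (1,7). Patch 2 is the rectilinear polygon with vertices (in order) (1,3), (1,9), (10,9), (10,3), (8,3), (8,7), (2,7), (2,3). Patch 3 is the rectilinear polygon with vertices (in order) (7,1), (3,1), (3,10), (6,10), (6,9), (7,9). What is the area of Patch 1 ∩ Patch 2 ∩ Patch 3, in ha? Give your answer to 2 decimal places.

The intersection is the polygon with vertices (4,7), (3,7), (3,9), (6,9), (7,9), (7,7).
By the shoelace formula its area is 8.00.

8.00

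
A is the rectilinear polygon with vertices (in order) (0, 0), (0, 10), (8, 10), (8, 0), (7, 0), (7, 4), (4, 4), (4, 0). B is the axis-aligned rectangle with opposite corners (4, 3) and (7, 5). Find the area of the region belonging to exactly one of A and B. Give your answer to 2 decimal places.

68.00

|A| = 68, |B| = 6, |A∩B| = 3.
|A △ B| = |A| + |B| − 2·|A∩B| = 68 + 6 − 6 = 68.00.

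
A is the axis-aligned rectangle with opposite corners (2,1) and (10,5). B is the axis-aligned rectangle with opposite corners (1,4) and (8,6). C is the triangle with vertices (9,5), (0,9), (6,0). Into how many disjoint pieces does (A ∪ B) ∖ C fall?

3

(A ∪ B) ∖ C splits into 3 disjoint pieces (area 8.8, area 10.3333, area 0.3472).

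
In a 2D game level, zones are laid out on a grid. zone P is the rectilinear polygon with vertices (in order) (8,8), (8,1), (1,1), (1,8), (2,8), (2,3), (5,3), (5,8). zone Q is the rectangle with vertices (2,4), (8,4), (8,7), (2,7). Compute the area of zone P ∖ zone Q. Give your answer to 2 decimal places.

25.00

|zone P| = 34, |zone P∩zone Q| = 9.
|zone P ∖ zone Q| = |zone P| − |zone P∩zone Q| = 34 − 9 = 25.00.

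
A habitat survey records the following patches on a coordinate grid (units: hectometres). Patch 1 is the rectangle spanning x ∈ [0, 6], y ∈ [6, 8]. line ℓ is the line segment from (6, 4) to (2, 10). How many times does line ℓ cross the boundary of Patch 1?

2

The segment meets the boundary at (3.333,8), (4.667,6).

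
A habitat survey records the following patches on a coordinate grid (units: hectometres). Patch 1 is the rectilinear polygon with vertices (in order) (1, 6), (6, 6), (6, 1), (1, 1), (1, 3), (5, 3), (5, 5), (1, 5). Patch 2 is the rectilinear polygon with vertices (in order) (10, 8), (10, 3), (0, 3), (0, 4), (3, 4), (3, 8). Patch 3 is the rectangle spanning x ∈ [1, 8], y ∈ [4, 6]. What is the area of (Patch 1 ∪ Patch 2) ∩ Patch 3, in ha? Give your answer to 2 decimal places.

|Patch 1 ∪ Patch 2| = 50.
|(Patch 1 ∪ Patch 2) ∩ Patch 3| = 12.00.

12.00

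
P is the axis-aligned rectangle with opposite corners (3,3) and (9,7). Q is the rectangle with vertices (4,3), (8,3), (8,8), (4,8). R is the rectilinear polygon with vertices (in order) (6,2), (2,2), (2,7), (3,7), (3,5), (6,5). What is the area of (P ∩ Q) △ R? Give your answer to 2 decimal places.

22.00

|P ∩ Q| = 16.
|(P ∩ Q) ∩ R| = 4.
|(P ∩ Q) △ R| = 16 + 14 − 8 = 22.00.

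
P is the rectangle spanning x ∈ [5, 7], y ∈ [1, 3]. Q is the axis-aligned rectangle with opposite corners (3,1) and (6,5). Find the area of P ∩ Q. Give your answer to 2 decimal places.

|P∩Q|: x∈[5,6], y∈[1,3] → 1·2 = 2.

2.00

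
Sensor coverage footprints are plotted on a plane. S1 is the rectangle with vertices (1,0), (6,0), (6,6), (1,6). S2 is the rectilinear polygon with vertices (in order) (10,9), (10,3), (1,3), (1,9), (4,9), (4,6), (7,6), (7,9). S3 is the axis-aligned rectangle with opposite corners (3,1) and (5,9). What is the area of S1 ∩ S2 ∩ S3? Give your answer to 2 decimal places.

6.00

The intersection is the polygon with vertices (3,3), (3,6), (4,6), (5,6), (5,3).
By the shoelace formula its area is 6.00.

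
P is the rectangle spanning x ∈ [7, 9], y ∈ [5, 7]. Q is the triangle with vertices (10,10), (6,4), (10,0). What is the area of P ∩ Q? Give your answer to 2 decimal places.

The intersection is the polygon with vertices (9,7), (9,5), (7,5), (7,5.5), (8,7).
By the shoelace formula its area is 3.25.

3.25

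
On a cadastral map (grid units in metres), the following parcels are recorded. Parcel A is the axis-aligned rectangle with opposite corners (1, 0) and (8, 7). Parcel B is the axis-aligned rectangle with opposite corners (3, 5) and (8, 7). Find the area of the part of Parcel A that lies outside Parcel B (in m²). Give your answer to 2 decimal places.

39.00

|Parcel A∩Parcel B|: x∈[3,8], y∈[5,7] → 5·2 = 10.
|Parcel A| = 49.
|Parcel A ∖ Parcel B| = |Parcel A| − |Parcel A∩Parcel B| = 49 − 10 = 39.00.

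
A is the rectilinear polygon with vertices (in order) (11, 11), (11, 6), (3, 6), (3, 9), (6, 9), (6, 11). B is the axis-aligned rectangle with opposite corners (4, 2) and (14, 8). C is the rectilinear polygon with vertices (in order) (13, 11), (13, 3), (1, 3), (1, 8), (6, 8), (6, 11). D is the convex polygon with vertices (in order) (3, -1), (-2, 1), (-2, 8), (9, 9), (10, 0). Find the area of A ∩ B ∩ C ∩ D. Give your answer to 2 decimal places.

10.44

The intersection is the polygon with vertices (4,8), (6,8), (9.111,8), (9.333,6), (4,6).
By the shoelace formula its area is 10.44.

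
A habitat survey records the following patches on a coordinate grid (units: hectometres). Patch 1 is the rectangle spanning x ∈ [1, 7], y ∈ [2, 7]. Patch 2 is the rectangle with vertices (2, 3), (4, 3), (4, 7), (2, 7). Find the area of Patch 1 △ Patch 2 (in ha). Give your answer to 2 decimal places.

|Patch 1∩Patch 2|: x∈[2,4], y∈[3,7] → 2·4 = 8.
|Patch 1 △ Patch 2| = |Patch 1| + |Patch 2| − 2·|Patch 1∩Patch 2| = 30 + 8 − 16 = 22.00.

22.00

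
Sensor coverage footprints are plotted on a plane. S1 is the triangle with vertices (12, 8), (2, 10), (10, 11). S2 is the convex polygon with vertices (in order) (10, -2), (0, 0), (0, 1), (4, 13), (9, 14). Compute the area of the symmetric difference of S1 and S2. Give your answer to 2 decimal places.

107.65

|S1| = 13, |S2| = 111.5, |S1∩S2| = 8.4235.
|S1 △ S2| = |S1| + |S2| − 2·|S1∩S2| = 13 + 111.5 − 16.847 = 107.65.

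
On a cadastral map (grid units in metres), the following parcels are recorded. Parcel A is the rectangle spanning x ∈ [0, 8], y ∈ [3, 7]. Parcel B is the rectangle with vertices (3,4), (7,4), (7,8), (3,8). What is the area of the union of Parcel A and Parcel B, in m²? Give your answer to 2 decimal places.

By inclusion–exclusion:
Individual areas: |Parcel A| = 32, |Parcel B| = 16.
|Parcel A∩Parcel B|: x∈[3,7], y∈[4,7] → 4·3 = 12.
|Parcel A ∪ Parcel B| = 48 − 12 = 36.00.

36.00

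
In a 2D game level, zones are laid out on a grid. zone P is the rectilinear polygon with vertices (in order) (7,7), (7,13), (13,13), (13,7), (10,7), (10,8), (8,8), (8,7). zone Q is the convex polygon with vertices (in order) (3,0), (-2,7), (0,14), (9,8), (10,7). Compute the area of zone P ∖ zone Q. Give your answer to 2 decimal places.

31.67

|zone P| = 34, |zone P∩zone Q| = 2.3333.
|zone P ∖ zone Q| = |zone P| − |zone P∩zone Q| = 34 − 2.3333 = 31.67.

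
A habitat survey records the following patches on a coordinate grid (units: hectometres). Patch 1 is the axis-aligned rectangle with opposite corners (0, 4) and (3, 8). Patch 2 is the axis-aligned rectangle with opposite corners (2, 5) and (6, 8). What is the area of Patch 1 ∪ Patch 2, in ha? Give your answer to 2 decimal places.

21.00

By inclusion–exclusion:
Individual areas: |Patch 1| = 12, |Patch 2| = 12.
|Patch 1∩Patch 2|: x∈[2,3], y∈[5,8] → 1·3 = 3.
|Patch 1 ∪ Patch 2| = 24 − 3 = 21.00.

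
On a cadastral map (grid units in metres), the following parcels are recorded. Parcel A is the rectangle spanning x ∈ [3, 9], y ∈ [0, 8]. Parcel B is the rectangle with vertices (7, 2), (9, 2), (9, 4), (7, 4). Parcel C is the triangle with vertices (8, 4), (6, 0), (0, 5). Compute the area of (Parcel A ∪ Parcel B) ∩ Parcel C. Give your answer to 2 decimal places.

13.81

The region (Parcel A ∪ Parcel B) ∩ Parcel C is the polygon with vertices (3,4.625), (8,4), (6,0), (3,2.5).
By the shoelace formula its area is 13.81.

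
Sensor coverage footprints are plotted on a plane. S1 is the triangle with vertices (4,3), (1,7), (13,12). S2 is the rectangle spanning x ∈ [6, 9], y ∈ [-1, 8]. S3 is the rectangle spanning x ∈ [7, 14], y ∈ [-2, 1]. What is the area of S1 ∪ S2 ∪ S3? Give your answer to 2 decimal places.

71.00

By inclusion–exclusion:
Individual areas: |S1| = 31.5, |S2| = 27, |S3| = 21.
|S1∩S2| = 4.5.
|S1∩S3| = 0.
|S2∩S3|: x∈[7,9], y∈[-1,1] → 2·2 = 4.
|S1∩S2∩S3| = 0.
|S1 ∪ S2 ∪ S3| = 79.5 − 8.5 + 0 = 71.00.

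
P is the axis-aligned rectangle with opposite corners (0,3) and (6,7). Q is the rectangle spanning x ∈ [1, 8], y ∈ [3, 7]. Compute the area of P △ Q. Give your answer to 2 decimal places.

|P∩Q|: x∈[1,6], y∈[3,7] → 5·4 = 20.
|P △ Q| = |P| + |Q| − 2·|P∩Q| = 24 + 28 − 40 = 12.00.

12.00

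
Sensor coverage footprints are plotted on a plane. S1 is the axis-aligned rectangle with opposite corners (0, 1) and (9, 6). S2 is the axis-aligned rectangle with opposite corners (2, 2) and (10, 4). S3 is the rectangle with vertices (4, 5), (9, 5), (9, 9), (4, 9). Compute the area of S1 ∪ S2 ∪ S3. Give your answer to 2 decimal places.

62.00

By inclusion–exclusion:
Individual areas: |S1| = 45, |S2| = 16, |S3| = 20.
|S1∩S2|: x∈[2,9], y∈[2,4] → 7·2 = 14.
|S1∩S3|: x∈[4,9], y∈[5,6] → 5·1 = 5.
|S2∩S3| = 0 (no overlap).
|S1∩S2∩S3| = 0.
|S1 ∪ S2 ∪ S3| = 81 − 19 + 0 = 62.00.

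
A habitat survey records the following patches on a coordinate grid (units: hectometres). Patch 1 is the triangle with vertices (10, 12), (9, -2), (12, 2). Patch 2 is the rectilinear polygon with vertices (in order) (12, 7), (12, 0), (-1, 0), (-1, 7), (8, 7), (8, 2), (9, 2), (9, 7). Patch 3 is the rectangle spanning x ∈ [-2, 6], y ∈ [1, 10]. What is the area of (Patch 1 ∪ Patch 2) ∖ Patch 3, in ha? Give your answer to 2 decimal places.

48.75

|Patch 1 ∪ Patch 2| = 90.75.
|(Patch 1 ∪ Patch 2) ∩ Patch 3| = 42.
|(Patch 1 ∪ Patch 2) ∖ Patch 3| = 90.75 − 42 = 48.75.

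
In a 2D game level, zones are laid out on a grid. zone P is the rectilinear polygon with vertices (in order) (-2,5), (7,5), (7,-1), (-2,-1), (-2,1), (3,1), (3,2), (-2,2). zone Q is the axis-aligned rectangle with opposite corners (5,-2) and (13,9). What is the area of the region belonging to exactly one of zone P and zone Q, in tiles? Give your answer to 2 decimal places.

|zone P| = 49, |zone Q| = 88, |zone P∩zone Q| = 12.
|zone P △ zone Q| = |zone P| + |zone Q| − 2·|zone P∩zone Q| = 49 + 88 − 24 = 113.00.

113.00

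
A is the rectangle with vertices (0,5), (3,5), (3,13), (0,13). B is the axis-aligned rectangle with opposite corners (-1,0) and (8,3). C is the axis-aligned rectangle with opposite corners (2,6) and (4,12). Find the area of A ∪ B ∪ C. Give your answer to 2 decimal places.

By inclusion–exclusion:
Individual areas: |A| = 24, |B| = 27, |C| = 12.
|A∩B| = 0 (no overlap).
|A∩C|: x∈[2,3], y∈[6,12] → 1·6 = 6.
|B∩C| = 0 (no overlap).
|A∩B∩C| = 0.
|A ∪ B ∪ C| = 63 − 6 + 0 = 57.00.

57.00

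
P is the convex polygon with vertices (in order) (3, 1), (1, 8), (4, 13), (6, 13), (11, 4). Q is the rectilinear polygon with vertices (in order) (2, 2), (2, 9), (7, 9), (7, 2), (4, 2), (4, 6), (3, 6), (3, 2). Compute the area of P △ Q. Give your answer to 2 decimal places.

|P| = 71, |Q| = 31, |P∩Q| = 29.7738.
|P △ Q| = |P| + |Q| − 2·|P∩Q| = 71 + 31 − 59.5476 = 42.45.

42.45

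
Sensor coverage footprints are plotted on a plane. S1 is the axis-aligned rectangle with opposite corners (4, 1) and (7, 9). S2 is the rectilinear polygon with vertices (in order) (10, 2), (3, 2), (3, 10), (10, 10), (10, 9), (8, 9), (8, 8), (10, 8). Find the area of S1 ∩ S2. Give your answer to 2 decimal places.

21.00

The intersection is the polygon with vertices (4,9), (7,9), (7,2), (4,2).
By the shoelace formula its area is 21.00.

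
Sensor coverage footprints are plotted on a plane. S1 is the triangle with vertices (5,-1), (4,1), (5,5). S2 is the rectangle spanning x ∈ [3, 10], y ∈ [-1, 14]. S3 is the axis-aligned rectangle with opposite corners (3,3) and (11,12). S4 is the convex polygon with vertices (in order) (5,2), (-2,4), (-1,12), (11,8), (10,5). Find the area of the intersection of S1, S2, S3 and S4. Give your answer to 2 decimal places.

0.50

The intersection is the polygon with vertices (5,3), (4.5,3), (5,5).
By the shoelace formula its area is 0.50.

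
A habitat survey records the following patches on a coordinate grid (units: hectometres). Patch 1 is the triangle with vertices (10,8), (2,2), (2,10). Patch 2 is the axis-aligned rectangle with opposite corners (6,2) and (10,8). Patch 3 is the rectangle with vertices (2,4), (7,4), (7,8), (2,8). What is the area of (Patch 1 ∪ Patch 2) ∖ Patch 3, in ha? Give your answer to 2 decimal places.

30.67

|Patch 1 ∪ Patch 2| = 50.
|(Patch 1 ∪ Patch 2) ∩ Patch 3| = 19.3333.
|(Patch 1 ∪ Patch 2) ∖ Patch 3| = 50 − 19.3333 = 30.67.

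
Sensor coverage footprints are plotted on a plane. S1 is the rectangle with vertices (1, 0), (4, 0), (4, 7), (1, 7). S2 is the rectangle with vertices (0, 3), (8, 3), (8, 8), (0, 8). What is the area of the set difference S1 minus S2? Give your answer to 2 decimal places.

|S1∩S2|: x∈[1,4], y∈[3,7] → 3·4 = 12.
|S1| = 21.
|S1 ∖ S2| = |S1| − |S1∩S2| = 21 − 12 = 9.00.

9.00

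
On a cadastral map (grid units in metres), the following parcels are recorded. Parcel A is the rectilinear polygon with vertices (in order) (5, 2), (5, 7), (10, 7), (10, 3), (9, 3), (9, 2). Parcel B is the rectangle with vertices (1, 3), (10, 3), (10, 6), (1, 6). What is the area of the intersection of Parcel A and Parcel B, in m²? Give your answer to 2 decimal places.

15.00

The intersection is the polygon with vertices (5,6), (10,6), (10,3), (9,3), (5,3).
By the shoelace formula its area is 15.00.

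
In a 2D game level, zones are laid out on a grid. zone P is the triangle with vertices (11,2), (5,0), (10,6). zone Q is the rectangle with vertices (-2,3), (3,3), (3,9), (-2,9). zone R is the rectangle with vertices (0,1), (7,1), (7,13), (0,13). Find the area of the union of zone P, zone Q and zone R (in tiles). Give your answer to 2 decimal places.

By inclusion–exclusion:
Individual areas: |zone P| = 13, |zone Q| = 30, |zone R| = 84.
|zone P∩zone Q| = 0.
|zone P∩zone R| = 0.8167.
|zone Q∩zone R|: x∈[0,3], y∈[3,9] → 3·6 = 18.
|zone P∩zone Q∩zone R| = 0.
|zone P ∪ zone Q ∪ zone R| = 127 − 18.8167 + 0 = 108.18.

108.18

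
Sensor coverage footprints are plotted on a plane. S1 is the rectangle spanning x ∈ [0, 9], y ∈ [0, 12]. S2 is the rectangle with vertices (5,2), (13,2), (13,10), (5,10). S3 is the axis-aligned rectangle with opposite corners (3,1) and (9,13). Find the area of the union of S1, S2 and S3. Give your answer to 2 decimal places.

146.00

By inclusion–exclusion:
Individual areas: |S1| = 108, |S2| = 64, |S3| = 72.
|S1∩S2|: x∈[5,9], y∈[2,10] → 4·8 = 32.
|S1∩S3|: x∈[3,9], y∈[1,12] → 6·11 = 66.
|S2∩S3|: x∈[5,9], y∈[2,10] → 4·8 = 32.
|S1∩S2∩S3| = 32.
|S1 ∪ S2 ∪ S3| = 244 − 130 + 32 = 146.00.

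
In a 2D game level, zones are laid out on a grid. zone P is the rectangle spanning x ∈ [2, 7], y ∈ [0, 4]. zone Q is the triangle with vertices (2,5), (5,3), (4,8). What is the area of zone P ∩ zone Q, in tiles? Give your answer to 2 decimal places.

The intersection is the polygon with vertices (4.8,4), (5,3), (3.5,4).
By the shoelace formula its area is 0.65.

0.65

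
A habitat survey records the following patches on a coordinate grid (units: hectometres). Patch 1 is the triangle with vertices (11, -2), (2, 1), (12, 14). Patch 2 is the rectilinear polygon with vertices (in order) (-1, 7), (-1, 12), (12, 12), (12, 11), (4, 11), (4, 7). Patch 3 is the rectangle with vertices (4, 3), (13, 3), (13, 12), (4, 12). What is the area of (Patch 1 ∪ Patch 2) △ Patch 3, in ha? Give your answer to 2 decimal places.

|Patch 1 ∪ Patch 2| = 104.7332.
|(Patch 1 ∪ Patch 2) ∩ Patch 3| = 47.4385.
|(Patch 1 ∪ Patch 2) △ Patch 3| = 104.7332 + 81 − 94.8769 = 90.86.

90.86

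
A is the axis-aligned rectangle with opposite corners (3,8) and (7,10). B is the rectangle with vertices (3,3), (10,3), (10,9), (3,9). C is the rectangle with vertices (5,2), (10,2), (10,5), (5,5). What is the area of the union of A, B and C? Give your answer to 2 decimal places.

51.00

By inclusion–exclusion:
Individual areas: |A| = 8, |B| = 42, |C| = 15.
|A∩B|: x∈[3,7], y∈[8,9] → 4·1 = 4.
|A∩C| = 0 (no overlap).
|B∩C|: x∈[5,10], y∈[3,5] → 5·2 = 10.
|A∩B∩C| = 0.
|A ∪ B ∪ C| = 65 − 14 + 0 = 51.00.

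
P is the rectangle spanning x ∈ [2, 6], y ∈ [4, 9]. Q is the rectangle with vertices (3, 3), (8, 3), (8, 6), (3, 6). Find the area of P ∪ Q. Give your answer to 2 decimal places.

29.00

By inclusion–exclusion:
Individual areas: |P| = 20, |Q| = 15.
|P∩Q|: x∈[3,6], y∈[4,6] → 3·2 = 6.
|P ∪ Q| = 35 − 6 = 29.00.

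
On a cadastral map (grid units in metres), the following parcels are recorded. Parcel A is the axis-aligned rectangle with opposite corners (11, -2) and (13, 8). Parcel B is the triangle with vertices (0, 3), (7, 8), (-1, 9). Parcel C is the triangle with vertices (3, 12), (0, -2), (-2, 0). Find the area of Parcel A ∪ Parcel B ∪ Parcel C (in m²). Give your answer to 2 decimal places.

By inclusion–exclusion:
Individual areas: |Parcel A| = 20, |Parcel B| = 23.5, |Parcel C| = 17.
|Parcel A∩Parcel B| = 0.
|Parcel A∩Parcel C| = 0.
|Parcel B∩Parcel C| = 6.0827.
|Parcel A∩Parcel B∩Parcel C| = 0.
|Parcel A ∪ Parcel B ∪ Parcel C| = 60.5 − 6.0827 + 0 = 54.42.

54.42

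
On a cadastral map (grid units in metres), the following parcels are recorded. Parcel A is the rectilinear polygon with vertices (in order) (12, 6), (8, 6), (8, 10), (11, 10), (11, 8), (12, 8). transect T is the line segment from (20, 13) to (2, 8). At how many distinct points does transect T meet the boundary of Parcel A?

The segment meets the boundary at (8,9.667), (9.2,10).

2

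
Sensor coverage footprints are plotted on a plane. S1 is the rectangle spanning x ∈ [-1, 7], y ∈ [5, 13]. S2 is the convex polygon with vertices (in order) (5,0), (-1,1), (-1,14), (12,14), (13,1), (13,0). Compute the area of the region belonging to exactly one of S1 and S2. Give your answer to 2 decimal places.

|S1| = 64, |S2| = 186.5, |S1∩S2| = 64.
|S1 △ S2| = |S1| + |S2| − 2·|S1∩S2| = 64 + 186.5 − 128 = 122.50.

122.50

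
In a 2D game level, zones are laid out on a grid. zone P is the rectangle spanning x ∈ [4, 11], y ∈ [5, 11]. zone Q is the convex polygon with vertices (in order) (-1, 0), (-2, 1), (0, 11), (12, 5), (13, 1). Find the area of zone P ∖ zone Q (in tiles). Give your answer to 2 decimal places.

|zone P| = 42, |zone P∩zone Q| = 15.75.
|zone P ∖ zone Q| = |zone P| − |zone P∩zone Q| = 42 − 15.75 = 26.25.

26.25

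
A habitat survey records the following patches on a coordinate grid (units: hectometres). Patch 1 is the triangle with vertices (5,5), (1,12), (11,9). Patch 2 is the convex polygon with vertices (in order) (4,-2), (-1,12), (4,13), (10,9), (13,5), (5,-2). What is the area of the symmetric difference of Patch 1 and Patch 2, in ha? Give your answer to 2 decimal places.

|Patch 1| = 29, |Patch 2| = 114.5, |Patch 1∩Patch 2| = 28.5051.
|Patch 1 △ Patch 2| = |Patch 1| + |Patch 2| − 2·|Patch 1∩Patch 2| = 29 + 114.5 − 57.0101 = 86.49.

86.49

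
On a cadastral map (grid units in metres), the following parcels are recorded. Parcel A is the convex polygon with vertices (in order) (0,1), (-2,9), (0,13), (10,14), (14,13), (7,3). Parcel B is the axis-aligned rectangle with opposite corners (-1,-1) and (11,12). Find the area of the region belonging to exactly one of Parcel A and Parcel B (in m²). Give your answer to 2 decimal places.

80.36

|Parcel A| = 131, |Parcel B| = 156, |Parcel A∩Parcel B| = 103.3214.
|Parcel A △ Parcel B| = |Parcel A| + |Parcel B| − 2·|Parcel A∩Parcel B| = 131 + 156 − 206.6429 = 80.36.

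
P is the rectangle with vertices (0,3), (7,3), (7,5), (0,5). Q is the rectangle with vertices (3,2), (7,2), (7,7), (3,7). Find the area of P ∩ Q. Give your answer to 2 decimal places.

|P∩Q|: x∈[3,7], y∈[3,5] → 4·2 = 8.

8.00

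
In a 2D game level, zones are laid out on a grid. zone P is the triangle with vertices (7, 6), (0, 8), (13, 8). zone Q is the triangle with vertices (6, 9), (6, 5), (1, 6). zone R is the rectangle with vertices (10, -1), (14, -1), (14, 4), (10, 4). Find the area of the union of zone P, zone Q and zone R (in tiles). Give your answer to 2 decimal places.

39.67

By inclusion–exclusion:
Individual areas: |zone P| = 13, |zone Q| = 10, |zone R| = 20.
|zone P∩zone Q| = 3.3257.
|zone P∩zone R| = 0.
|zone Q∩zone R| = 0.
|zone P∩zone Q∩zone R| = 0.
|zone P ∪ zone Q ∪ zone R| = 43 − 3.3257 + 0 = 39.67.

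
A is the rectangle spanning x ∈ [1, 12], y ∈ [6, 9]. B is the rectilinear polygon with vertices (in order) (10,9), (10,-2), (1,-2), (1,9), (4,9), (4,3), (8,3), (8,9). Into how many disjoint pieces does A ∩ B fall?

2

A ∩ B splits into 2 disjoint pieces (area 6, area 9).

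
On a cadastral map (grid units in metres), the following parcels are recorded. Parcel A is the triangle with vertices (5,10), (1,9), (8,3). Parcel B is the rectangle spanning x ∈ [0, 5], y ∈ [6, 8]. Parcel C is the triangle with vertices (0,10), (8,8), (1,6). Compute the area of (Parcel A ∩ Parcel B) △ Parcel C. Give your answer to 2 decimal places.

|Parcel A ∩ Parcel B| = 3.3333.
|(Parcel A ∩ Parcel B) ∩ Parcel C| = 2.3601.
|(Parcel A ∩ Parcel B) △ Parcel C| = 3.3333 + 15 − 4.7202 = 13.61.

13.61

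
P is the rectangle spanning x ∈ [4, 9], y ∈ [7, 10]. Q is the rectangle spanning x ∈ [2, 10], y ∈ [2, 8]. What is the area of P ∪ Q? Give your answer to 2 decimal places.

58.00

By inclusion–exclusion:
Individual areas: |P| = 15, |Q| = 48.
|P∩Q|: x∈[4,9], y∈[7,8] → 5·1 = 5.
|P ∪ Q| = 63 − 5 = 58.00.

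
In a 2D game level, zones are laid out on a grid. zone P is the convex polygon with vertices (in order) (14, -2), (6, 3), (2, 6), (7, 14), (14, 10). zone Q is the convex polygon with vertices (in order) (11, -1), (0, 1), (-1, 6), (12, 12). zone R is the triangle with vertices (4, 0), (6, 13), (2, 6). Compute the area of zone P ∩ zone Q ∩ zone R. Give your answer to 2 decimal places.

The intersection is the polygon with vertices (2,6), (3.216,7.946), (5.376,8.943), (4.621,4.035).
By the shoelace formula its area is 8.67.

8.67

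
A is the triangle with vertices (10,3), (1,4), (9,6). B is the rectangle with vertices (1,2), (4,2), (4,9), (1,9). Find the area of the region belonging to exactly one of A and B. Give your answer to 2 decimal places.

|A| = 13, |B| = 21, |A∩B| = 1.625.
|A △ B| = |A| + |B| − 2·|A∩B| = 13 + 21 − 3.25 = 30.75.

30.75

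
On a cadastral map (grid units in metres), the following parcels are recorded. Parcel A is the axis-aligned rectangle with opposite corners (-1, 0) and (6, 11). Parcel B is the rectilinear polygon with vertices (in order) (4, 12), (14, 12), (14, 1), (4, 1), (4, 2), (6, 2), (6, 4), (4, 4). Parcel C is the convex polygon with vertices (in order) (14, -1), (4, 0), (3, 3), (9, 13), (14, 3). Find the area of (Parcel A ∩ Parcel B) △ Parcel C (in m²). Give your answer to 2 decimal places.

|Parcel A ∩ Parcel B| = 16.
|(Parcel A ∩ Parcel B) ∩ Parcel C| = 6.6667.
|(Parcel A ∩ Parcel B) △ Parcel C| = 16 + 91.5 − 13.3333 = 94.17.

94.17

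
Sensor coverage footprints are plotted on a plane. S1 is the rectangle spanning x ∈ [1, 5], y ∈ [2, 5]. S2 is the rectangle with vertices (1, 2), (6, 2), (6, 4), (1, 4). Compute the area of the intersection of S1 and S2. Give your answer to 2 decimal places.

8.00

|S1∩S2|: x∈[1,5], y∈[2,4] → 4·2 = 8.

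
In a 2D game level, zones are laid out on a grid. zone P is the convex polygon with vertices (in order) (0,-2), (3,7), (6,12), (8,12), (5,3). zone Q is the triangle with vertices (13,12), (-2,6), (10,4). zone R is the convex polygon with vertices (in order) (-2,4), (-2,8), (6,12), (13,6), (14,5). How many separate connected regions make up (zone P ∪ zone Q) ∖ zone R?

(zone P ∪ zone Q) ∖ zone R splits into 4 disjoint pieces (area 1.3333, area 9.2101, area 1.3353, area 12.8723).

4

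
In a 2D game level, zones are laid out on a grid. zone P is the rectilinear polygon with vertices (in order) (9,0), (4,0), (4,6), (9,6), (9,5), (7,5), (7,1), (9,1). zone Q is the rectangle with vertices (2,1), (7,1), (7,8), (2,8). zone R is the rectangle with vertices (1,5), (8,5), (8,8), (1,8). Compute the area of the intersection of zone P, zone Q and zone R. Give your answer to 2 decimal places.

The intersection is the polygon with vertices (7,6), (7,5), (4,5), (4,6).
By the shoelace formula its area is 3.00.

3.00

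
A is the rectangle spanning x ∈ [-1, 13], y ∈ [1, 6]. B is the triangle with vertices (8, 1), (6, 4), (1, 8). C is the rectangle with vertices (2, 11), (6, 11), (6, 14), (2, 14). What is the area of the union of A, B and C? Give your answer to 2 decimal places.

82.50

By inclusion–exclusion:
Individual areas: |A| = 70, |B| = 3.5, |C| = 12.
|A∩B| = 3.
|A∩C| = 0 (no overlap).
|B∩C| = 0.
|A∩B∩C| = 0.
|A ∪ B ∪ C| = 85.5 − 3 + 0 = 82.50.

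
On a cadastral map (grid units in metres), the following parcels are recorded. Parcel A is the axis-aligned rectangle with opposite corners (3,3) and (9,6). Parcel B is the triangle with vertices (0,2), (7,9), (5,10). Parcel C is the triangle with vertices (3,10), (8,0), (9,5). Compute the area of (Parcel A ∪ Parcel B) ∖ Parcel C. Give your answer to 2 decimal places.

|Parcel A ∪ Parcel B| = 28.
|(Parcel A ∪ Parcel B) ∩ Parcel C| = 10.7196.
|(Parcel A ∪ Parcel B) ∖ Parcel C| = 28 − 10.7196 = 17.28.

17.28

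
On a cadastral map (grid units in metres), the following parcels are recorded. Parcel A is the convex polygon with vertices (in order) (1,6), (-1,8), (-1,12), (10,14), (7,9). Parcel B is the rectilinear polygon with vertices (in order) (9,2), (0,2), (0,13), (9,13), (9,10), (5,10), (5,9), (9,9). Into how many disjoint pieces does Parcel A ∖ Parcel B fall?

Parcel A ∖ Parcel B splits into 3 disjoint pieces (area 4.5909, area 2.5833, area 2.3).

3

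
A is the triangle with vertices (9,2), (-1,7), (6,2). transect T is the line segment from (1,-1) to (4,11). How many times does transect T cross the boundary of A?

2

The segment meets the boundary at (2.394,4.576), (2.556,5.222).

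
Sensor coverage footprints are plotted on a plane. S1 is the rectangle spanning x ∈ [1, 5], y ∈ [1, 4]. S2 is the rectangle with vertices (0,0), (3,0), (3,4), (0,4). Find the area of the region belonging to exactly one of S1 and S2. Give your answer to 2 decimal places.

12.00

|S1∩S2|: x∈[1,3], y∈[1,4] → 2·3 = 6.
|S1 △ S2| = |S1| + |S2| − 2·|S1∩S2| = 12 + 12 − 12 = 12.00.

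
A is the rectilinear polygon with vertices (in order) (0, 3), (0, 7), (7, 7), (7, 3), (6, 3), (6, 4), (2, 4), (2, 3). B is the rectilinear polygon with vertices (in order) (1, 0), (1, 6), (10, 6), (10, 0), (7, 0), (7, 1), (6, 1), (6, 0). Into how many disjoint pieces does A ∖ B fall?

A ∖ B is a single connected region.

1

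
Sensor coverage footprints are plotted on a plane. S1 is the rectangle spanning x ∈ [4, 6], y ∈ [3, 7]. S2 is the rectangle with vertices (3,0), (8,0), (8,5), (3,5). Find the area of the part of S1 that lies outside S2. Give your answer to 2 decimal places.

4.00

|S1∩S2|: x∈[4,6], y∈[3,5] → 2·2 = 4.
|S1| = 8.
|S1 ∖ S2| = |S1| − |S1∩S2| = 8 − 4 = 4.00.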